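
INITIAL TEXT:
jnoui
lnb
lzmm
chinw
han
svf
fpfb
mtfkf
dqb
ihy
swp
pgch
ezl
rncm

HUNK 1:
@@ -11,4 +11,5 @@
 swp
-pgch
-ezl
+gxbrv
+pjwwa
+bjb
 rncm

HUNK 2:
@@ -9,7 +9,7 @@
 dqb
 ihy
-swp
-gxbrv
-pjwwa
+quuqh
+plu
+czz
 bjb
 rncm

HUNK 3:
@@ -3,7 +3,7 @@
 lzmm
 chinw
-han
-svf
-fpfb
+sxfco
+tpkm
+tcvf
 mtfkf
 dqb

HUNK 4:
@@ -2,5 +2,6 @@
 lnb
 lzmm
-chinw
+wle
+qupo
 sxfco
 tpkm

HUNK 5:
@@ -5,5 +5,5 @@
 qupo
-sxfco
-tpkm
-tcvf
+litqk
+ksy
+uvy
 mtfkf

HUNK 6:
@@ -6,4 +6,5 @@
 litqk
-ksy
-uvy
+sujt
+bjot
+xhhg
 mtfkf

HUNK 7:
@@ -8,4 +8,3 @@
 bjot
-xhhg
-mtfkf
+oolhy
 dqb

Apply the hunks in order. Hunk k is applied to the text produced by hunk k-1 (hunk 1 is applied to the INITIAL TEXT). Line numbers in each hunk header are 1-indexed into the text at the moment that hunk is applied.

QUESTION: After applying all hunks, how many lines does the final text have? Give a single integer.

Answer: 16

Derivation:
Hunk 1: at line 11 remove [pgch,ezl] add [gxbrv,pjwwa,bjb] -> 15 lines: jnoui lnb lzmm chinw han svf fpfb mtfkf dqb ihy swp gxbrv pjwwa bjb rncm
Hunk 2: at line 9 remove [swp,gxbrv,pjwwa] add [quuqh,plu,czz] -> 15 lines: jnoui lnb lzmm chinw han svf fpfb mtfkf dqb ihy quuqh plu czz bjb rncm
Hunk 3: at line 3 remove [han,svf,fpfb] add [sxfco,tpkm,tcvf] -> 15 lines: jnoui lnb lzmm chinw sxfco tpkm tcvf mtfkf dqb ihy quuqh plu czz bjb rncm
Hunk 4: at line 2 remove [chinw] add [wle,qupo] -> 16 lines: jnoui lnb lzmm wle qupo sxfco tpkm tcvf mtfkf dqb ihy quuqh plu czz bjb rncm
Hunk 5: at line 5 remove [sxfco,tpkm,tcvf] add [litqk,ksy,uvy] -> 16 lines: jnoui lnb lzmm wle qupo litqk ksy uvy mtfkf dqb ihy quuqh plu czz bjb rncm
Hunk 6: at line 6 remove [ksy,uvy] add [sujt,bjot,xhhg] -> 17 lines: jnoui lnb lzmm wle qupo litqk sujt bjot xhhg mtfkf dqb ihy quuqh plu czz bjb rncm
Hunk 7: at line 8 remove [xhhg,mtfkf] add [oolhy] -> 16 lines: jnoui lnb lzmm wle qupo litqk sujt bjot oolhy dqb ihy quuqh plu czz bjb rncm
Final line count: 16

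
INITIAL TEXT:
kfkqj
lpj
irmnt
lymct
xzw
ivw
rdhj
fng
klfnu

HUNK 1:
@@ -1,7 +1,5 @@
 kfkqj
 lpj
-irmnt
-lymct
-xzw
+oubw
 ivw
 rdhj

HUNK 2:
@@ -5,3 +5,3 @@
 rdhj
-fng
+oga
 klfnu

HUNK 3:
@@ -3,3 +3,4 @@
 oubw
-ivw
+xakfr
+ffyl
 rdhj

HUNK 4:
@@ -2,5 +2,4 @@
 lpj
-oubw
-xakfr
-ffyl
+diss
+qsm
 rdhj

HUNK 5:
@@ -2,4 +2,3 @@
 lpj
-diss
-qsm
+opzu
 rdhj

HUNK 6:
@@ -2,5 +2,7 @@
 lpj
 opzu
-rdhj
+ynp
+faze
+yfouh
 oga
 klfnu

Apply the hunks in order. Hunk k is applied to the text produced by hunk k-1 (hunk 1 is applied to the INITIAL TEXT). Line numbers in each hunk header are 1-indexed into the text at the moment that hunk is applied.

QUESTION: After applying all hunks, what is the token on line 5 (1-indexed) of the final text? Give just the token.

Answer: faze

Derivation:
Hunk 1: at line 1 remove [irmnt,lymct,xzw] add [oubw] -> 7 lines: kfkqj lpj oubw ivw rdhj fng klfnu
Hunk 2: at line 5 remove [fng] add [oga] -> 7 lines: kfkqj lpj oubw ivw rdhj oga klfnu
Hunk 3: at line 3 remove [ivw] add [xakfr,ffyl] -> 8 lines: kfkqj lpj oubw xakfr ffyl rdhj oga klfnu
Hunk 4: at line 2 remove [oubw,xakfr,ffyl] add [diss,qsm] -> 7 lines: kfkqj lpj diss qsm rdhj oga klfnu
Hunk 5: at line 2 remove [diss,qsm] add [opzu] -> 6 lines: kfkqj lpj opzu rdhj oga klfnu
Hunk 6: at line 2 remove [rdhj] add [ynp,faze,yfouh] -> 8 lines: kfkqj lpj opzu ynp faze yfouh oga klfnu
Final line 5: faze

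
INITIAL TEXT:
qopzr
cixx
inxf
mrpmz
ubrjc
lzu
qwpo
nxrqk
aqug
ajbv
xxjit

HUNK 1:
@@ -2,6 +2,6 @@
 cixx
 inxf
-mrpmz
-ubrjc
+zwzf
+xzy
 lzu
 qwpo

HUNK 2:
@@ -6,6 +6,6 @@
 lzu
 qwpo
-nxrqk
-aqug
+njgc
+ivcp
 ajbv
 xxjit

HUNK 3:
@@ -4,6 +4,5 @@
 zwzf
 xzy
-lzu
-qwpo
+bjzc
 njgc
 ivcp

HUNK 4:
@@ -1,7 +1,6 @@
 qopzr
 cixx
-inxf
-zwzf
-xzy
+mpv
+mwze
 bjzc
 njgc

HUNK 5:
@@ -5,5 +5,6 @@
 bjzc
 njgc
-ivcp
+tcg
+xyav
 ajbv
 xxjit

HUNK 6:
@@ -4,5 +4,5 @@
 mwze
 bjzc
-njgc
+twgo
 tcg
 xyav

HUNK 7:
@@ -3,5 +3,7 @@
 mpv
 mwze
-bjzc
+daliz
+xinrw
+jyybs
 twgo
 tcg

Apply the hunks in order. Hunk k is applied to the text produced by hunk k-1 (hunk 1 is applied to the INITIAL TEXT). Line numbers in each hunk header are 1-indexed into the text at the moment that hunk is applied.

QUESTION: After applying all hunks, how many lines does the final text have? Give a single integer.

Hunk 1: at line 2 remove [mrpmz,ubrjc] add [zwzf,xzy] -> 11 lines: qopzr cixx inxf zwzf xzy lzu qwpo nxrqk aqug ajbv xxjit
Hunk 2: at line 6 remove [nxrqk,aqug] add [njgc,ivcp] -> 11 lines: qopzr cixx inxf zwzf xzy lzu qwpo njgc ivcp ajbv xxjit
Hunk 3: at line 4 remove [lzu,qwpo] add [bjzc] -> 10 lines: qopzr cixx inxf zwzf xzy bjzc njgc ivcp ajbv xxjit
Hunk 4: at line 1 remove [inxf,zwzf,xzy] add [mpv,mwze] -> 9 lines: qopzr cixx mpv mwze bjzc njgc ivcp ajbv xxjit
Hunk 5: at line 5 remove [ivcp] add [tcg,xyav] -> 10 lines: qopzr cixx mpv mwze bjzc njgc tcg xyav ajbv xxjit
Hunk 6: at line 4 remove [njgc] add [twgo] -> 10 lines: qopzr cixx mpv mwze bjzc twgo tcg xyav ajbv xxjit
Hunk 7: at line 3 remove [bjzc] add [daliz,xinrw,jyybs] -> 12 lines: qopzr cixx mpv mwze daliz xinrw jyybs twgo tcg xyav ajbv xxjit
Final line count: 12

Answer: 12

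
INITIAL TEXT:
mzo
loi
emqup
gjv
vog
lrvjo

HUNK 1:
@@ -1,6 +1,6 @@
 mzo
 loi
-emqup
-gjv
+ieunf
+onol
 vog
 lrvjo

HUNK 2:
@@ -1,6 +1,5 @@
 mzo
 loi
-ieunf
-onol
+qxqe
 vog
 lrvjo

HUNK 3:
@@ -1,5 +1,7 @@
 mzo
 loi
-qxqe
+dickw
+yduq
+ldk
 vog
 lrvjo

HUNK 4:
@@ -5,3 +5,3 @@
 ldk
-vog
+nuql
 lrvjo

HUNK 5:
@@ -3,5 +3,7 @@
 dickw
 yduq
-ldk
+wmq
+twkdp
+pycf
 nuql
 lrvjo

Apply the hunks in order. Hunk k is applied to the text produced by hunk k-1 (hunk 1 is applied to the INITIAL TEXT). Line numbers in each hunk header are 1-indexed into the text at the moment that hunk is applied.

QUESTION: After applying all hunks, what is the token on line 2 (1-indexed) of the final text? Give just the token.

Answer: loi

Derivation:
Hunk 1: at line 1 remove [emqup,gjv] add [ieunf,onol] -> 6 lines: mzo loi ieunf onol vog lrvjo
Hunk 2: at line 1 remove [ieunf,onol] add [qxqe] -> 5 lines: mzo loi qxqe vog lrvjo
Hunk 3: at line 1 remove [qxqe] add [dickw,yduq,ldk] -> 7 lines: mzo loi dickw yduq ldk vog lrvjo
Hunk 4: at line 5 remove [vog] add [nuql] -> 7 lines: mzo loi dickw yduq ldk nuql lrvjo
Hunk 5: at line 3 remove [ldk] add [wmq,twkdp,pycf] -> 9 lines: mzo loi dickw yduq wmq twkdp pycf nuql lrvjo
Final line 2: loi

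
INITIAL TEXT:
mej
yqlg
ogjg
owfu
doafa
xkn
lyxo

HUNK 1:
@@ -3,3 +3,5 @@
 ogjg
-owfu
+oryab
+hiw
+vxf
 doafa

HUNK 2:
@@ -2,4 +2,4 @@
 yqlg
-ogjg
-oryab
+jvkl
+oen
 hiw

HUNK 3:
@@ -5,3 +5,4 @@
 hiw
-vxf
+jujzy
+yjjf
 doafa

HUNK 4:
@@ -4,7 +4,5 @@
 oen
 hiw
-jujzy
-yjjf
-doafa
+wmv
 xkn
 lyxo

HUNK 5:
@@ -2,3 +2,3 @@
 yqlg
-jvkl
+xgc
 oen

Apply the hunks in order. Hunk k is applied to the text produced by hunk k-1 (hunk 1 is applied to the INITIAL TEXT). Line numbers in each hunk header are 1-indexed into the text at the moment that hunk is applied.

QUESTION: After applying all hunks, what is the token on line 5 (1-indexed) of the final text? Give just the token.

Answer: hiw

Derivation:
Hunk 1: at line 3 remove [owfu] add [oryab,hiw,vxf] -> 9 lines: mej yqlg ogjg oryab hiw vxf doafa xkn lyxo
Hunk 2: at line 2 remove [ogjg,oryab] add [jvkl,oen] -> 9 lines: mej yqlg jvkl oen hiw vxf doafa xkn lyxo
Hunk 3: at line 5 remove [vxf] add [jujzy,yjjf] -> 10 lines: mej yqlg jvkl oen hiw jujzy yjjf doafa xkn lyxo
Hunk 4: at line 4 remove [jujzy,yjjf,doafa] add [wmv] -> 8 lines: mej yqlg jvkl oen hiw wmv xkn lyxo
Hunk 5: at line 2 remove [jvkl] add [xgc] -> 8 lines: mej yqlg xgc oen hiw wmv xkn lyxo
Final line 5: hiw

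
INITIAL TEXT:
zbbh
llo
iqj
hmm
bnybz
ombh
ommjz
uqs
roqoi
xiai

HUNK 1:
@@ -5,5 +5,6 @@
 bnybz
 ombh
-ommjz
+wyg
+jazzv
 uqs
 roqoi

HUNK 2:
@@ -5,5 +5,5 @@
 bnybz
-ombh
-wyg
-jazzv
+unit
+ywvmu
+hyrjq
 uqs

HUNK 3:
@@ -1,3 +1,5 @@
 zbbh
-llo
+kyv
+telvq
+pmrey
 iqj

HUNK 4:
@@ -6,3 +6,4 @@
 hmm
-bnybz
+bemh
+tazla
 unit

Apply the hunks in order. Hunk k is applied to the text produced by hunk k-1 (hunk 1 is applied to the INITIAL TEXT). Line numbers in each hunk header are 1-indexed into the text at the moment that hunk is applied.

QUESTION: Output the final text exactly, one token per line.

Answer: zbbh
kyv
telvq
pmrey
iqj
hmm
bemh
tazla
unit
ywvmu
hyrjq
uqs
roqoi
xiai

Derivation:
Hunk 1: at line 5 remove [ommjz] add [wyg,jazzv] -> 11 lines: zbbh llo iqj hmm bnybz ombh wyg jazzv uqs roqoi xiai
Hunk 2: at line 5 remove [ombh,wyg,jazzv] add [unit,ywvmu,hyrjq] -> 11 lines: zbbh llo iqj hmm bnybz unit ywvmu hyrjq uqs roqoi xiai
Hunk 3: at line 1 remove [llo] add [kyv,telvq,pmrey] -> 13 lines: zbbh kyv telvq pmrey iqj hmm bnybz unit ywvmu hyrjq uqs roqoi xiai
Hunk 4: at line 6 remove [bnybz] add [bemh,tazla] -> 14 lines: zbbh kyv telvq pmrey iqj hmm bemh tazla unit ywvmu hyrjq uqs roqoi xiai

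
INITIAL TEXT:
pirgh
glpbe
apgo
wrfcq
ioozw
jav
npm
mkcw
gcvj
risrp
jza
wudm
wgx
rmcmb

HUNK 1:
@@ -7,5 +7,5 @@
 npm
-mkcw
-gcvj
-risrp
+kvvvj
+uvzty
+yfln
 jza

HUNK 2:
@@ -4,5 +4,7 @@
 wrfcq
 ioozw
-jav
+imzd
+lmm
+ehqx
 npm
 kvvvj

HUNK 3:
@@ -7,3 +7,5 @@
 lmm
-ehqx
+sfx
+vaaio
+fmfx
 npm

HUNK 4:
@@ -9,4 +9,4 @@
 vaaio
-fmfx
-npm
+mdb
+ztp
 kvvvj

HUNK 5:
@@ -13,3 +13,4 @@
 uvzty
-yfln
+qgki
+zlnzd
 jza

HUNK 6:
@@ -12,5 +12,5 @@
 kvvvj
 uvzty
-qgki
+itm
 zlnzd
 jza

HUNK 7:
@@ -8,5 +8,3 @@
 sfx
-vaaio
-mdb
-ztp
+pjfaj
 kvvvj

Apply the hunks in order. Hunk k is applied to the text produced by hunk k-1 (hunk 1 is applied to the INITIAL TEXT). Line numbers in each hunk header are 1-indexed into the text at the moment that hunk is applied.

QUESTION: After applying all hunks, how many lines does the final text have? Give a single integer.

Answer: 17

Derivation:
Hunk 1: at line 7 remove [mkcw,gcvj,risrp] add [kvvvj,uvzty,yfln] -> 14 lines: pirgh glpbe apgo wrfcq ioozw jav npm kvvvj uvzty yfln jza wudm wgx rmcmb
Hunk 2: at line 4 remove [jav] add [imzd,lmm,ehqx] -> 16 lines: pirgh glpbe apgo wrfcq ioozw imzd lmm ehqx npm kvvvj uvzty yfln jza wudm wgx rmcmb
Hunk 3: at line 7 remove [ehqx] add [sfx,vaaio,fmfx] -> 18 lines: pirgh glpbe apgo wrfcq ioozw imzd lmm sfx vaaio fmfx npm kvvvj uvzty yfln jza wudm wgx rmcmb
Hunk 4: at line 9 remove [fmfx,npm] add [mdb,ztp] -> 18 lines: pirgh glpbe apgo wrfcq ioozw imzd lmm sfx vaaio mdb ztp kvvvj uvzty yfln jza wudm wgx rmcmb
Hunk 5: at line 13 remove [yfln] add [qgki,zlnzd] -> 19 lines: pirgh glpbe apgo wrfcq ioozw imzd lmm sfx vaaio mdb ztp kvvvj uvzty qgki zlnzd jza wudm wgx rmcmb
Hunk 6: at line 12 remove [qgki] add [itm] -> 19 lines: pirgh glpbe apgo wrfcq ioozw imzd lmm sfx vaaio mdb ztp kvvvj uvzty itm zlnzd jza wudm wgx rmcmb
Hunk 7: at line 8 remove [vaaio,mdb,ztp] add [pjfaj] -> 17 lines: pirgh glpbe apgo wrfcq ioozw imzd lmm sfx pjfaj kvvvj uvzty itm zlnzd jza wudm wgx rmcmb
Final line count: 17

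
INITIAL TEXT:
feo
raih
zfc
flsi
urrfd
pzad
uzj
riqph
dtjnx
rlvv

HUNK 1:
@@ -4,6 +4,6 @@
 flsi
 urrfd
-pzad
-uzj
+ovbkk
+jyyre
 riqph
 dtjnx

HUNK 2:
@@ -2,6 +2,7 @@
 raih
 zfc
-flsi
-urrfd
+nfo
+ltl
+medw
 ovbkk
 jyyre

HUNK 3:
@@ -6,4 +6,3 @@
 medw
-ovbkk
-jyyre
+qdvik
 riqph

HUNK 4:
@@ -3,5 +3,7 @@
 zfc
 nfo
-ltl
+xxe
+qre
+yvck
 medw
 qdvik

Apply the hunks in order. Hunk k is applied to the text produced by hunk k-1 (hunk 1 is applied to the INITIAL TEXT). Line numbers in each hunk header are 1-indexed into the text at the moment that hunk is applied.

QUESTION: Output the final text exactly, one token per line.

Answer: feo
raih
zfc
nfo
xxe
qre
yvck
medw
qdvik
riqph
dtjnx
rlvv

Derivation:
Hunk 1: at line 4 remove [pzad,uzj] add [ovbkk,jyyre] -> 10 lines: feo raih zfc flsi urrfd ovbkk jyyre riqph dtjnx rlvv
Hunk 2: at line 2 remove [flsi,urrfd] add [nfo,ltl,medw] -> 11 lines: feo raih zfc nfo ltl medw ovbkk jyyre riqph dtjnx rlvv
Hunk 3: at line 6 remove [ovbkk,jyyre] add [qdvik] -> 10 lines: feo raih zfc nfo ltl medw qdvik riqph dtjnx rlvv
Hunk 4: at line 3 remove [ltl] add [xxe,qre,yvck] -> 12 lines: feo raih zfc nfo xxe qre yvck medw qdvik riqph dtjnx rlvv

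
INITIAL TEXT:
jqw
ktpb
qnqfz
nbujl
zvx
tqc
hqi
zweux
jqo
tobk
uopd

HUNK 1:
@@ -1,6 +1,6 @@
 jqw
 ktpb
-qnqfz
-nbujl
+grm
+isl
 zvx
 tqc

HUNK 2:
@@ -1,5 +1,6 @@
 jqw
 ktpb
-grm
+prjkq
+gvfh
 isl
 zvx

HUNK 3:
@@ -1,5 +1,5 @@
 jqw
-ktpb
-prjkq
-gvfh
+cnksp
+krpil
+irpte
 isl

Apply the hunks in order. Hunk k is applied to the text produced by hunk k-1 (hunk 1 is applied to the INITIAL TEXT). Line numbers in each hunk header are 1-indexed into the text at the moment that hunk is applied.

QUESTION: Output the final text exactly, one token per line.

Hunk 1: at line 1 remove [qnqfz,nbujl] add [grm,isl] -> 11 lines: jqw ktpb grm isl zvx tqc hqi zweux jqo tobk uopd
Hunk 2: at line 1 remove [grm] add [prjkq,gvfh] -> 12 lines: jqw ktpb prjkq gvfh isl zvx tqc hqi zweux jqo tobk uopd
Hunk 3: at line 1 remove [ktpb,prjkq,gvfh] add [cnksp,krpil,irpte] -> 12 lines: jqw cnksp krpil irpte isl zvx tqc hqi zweux jqo tobk uopd

Answer: jqw
cnksp
krpil
irpte
isl
zvx
tqc
hqi
zweux
jqo
tobk
uopd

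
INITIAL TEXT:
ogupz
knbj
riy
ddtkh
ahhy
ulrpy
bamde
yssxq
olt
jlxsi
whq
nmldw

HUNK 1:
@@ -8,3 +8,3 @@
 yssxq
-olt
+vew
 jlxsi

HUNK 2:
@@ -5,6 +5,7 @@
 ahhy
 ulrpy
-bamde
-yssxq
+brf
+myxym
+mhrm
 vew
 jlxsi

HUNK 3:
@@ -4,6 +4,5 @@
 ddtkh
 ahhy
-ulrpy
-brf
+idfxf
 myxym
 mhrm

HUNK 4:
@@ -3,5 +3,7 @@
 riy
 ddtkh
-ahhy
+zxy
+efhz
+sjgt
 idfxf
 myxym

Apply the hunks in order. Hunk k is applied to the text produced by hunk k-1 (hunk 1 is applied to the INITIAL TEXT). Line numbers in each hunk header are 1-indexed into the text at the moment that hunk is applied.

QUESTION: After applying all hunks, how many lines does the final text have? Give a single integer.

Hunk 1: at line 8 remove [olt] add [vew] -> 12 lines: ogupz knbj riy ddtkh ahhy ulrpy bamde yssxq vew jlxsi whq nmldw
Hunk 2: at line 5 remove [bamde,yssxq] add [brf,myxym,mhrm] -> 13 lines: ogupz knbj riy ddtkh ahhy ulrpy brf myxym mhrm vew jlxsi whq nmldw
Hunk 3: at line 4 remove [ulrpy,brf] add [idfxf] -> 12 lines: ogupz knbj riy ddtkh ahhy idfxf myxym mhrm vew jlxsi whq nmldw
Hunk 4: at line 3 remove [ahhy] add [zxy,efhz,sjgt] -> 14 lines: ogupz knbj riy ddtkh zxy efhz sjgt idfxf myxym mhrm vew jlxsi whq nmldw
Final line count: 14

Answer: 14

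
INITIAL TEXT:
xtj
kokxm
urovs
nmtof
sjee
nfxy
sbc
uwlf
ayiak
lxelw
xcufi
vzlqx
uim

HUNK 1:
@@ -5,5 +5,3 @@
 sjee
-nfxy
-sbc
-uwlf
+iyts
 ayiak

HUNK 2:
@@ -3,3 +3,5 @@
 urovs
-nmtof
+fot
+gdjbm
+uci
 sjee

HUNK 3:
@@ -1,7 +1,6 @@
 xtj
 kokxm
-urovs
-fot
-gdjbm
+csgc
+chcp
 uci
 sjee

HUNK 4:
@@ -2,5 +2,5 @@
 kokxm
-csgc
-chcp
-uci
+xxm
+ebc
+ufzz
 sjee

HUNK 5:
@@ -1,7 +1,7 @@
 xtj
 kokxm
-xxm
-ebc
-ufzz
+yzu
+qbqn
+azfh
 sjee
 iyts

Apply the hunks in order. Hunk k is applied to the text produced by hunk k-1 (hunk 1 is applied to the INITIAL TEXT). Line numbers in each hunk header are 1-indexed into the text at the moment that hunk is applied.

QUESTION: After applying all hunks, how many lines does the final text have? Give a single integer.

Hunk 1: at line 5 remove [nfxy,sbc,uwlf] add [iyts] -> 11 lines: xtj kokxm urovs nmtof sjee iyts ayiak lxelw xcufi vzlqx uim
Hunk 2: at line 3 remove [nmtof] add [fot,gdjbm,uci] -> 13 lines: xtj kokxm urovs fot gdjbm uci sjee iyts ayiak lxelw xcufi vzlqx uim
Hunk 3: at line 1 remove [urovs,fot,gdjbm] add [csgc,chcp] -> 12 lines: xtj kokxm csgc chcp uci sjee iyts ayiak lxelw xcufi vzlqx uim
Hunk 4: at line 2 remove [csgc,chcp,uci] add [xxm,ebc,ufzz] -> 12 lines: xtj kokxm xxm ebc ufzz sjee iyts ayiak lxelw xcufi vzlqx uim
Hunk 5: at line 1 remove [xxm,ebc,ufzz] add [yzu,qbqn,azfh] -> 12 lines: xtj kokxm yzu qbqn azfh sjee iyts ayiak lxelw xcufi vzlqx uim
Final line count: 12

Answer: 12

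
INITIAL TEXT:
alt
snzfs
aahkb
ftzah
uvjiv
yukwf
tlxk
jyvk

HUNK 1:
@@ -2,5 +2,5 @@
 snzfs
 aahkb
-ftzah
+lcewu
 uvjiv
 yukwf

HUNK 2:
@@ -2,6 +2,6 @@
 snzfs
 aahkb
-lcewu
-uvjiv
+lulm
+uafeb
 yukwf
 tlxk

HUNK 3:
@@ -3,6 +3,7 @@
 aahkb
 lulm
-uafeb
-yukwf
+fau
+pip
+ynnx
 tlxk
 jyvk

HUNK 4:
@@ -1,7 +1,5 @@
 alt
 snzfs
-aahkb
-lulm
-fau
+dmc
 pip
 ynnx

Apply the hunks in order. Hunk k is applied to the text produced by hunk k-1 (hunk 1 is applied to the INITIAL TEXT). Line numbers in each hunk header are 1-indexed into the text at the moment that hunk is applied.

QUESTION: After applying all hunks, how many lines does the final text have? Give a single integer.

Answer: 7

Derivation:
Hunk 1: at line 2 remove [ftzah] add [lcewu] -> 8 lines: alt snzfs aahkb lcewu uvjiv yukwf tlxk jyvk
Hunk 2: at line 2 remove [lcewu,uvjiv] add [lulm,uafeb] -> 8 lines: alt snzfs aahkb lulm uafeb yukwf tlxk jyvk
Hunk 3: at line 3 remove [uafeb,yukwf] add [fau,pip,ynnx] -> 9 lines: alt snzfs aahkb lulm fau pip ynnx tlxk jyvk
Hunk 4: at line 1 remove [aahkb,lulm,fau] add [dmc] -> 7 lines: alt snzfs dmc pip ynnx tlxk jyvk
Final line count: 7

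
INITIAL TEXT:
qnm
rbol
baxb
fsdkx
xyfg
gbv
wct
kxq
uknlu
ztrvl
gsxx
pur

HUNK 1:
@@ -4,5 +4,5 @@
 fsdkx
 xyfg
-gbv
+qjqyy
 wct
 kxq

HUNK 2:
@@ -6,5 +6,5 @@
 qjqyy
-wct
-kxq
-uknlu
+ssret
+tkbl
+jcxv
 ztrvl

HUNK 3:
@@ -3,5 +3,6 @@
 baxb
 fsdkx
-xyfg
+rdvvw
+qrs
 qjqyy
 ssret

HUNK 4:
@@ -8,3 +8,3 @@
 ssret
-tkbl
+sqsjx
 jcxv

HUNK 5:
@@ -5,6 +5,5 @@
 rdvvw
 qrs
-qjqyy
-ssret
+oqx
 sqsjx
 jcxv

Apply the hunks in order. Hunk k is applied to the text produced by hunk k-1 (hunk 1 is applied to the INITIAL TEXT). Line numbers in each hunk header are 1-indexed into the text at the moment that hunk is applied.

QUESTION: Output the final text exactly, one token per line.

Hunk 1: at line 4 remove [gbv] add [qjqyy] -> 12 lines: qnm rbol baxb fsdkx xyfg qjqyy wct kxq uknlu ztrvl gsxx pur
Hunk 2: at line 6 remove [wct,kxq,uknlu] add [ssret,tkbl,jcxv] -> 12 lines: qnm rbol baxb fsdkx xyfg qjqyy ssret tkbl jcxv ztrvl gsxx pur
Hunk 3: at line 3 remove [xyfg] add [rdvvw,qrs] -> 13 lines: qnm rbol baxb fsdkx rdvvw qrs qjqyy ssret tkbl jcxv ztrvl gsxx pur
Hunk 4: at line 8 remove [tkbl] add [sqsjx] -> 13 lines: qnm rbol baxb fsdkx rdvvw qrs qjqyy ssret sqsjx jcxv ztrvl gsxx pur
Hunk 5: at line 5 remove [qjqyy,ssret] add [oqx] -> 12 lines: qnm rbol baxb fsdkx rdvvw qrs oqx sqsjx jcxv ztrvl gsxx pur

Answer: qnm
rbol
baxb
fsdkx
rdvvw
qrs
oqx
sqsjx
jcxv
ztrvl
gsxx
pur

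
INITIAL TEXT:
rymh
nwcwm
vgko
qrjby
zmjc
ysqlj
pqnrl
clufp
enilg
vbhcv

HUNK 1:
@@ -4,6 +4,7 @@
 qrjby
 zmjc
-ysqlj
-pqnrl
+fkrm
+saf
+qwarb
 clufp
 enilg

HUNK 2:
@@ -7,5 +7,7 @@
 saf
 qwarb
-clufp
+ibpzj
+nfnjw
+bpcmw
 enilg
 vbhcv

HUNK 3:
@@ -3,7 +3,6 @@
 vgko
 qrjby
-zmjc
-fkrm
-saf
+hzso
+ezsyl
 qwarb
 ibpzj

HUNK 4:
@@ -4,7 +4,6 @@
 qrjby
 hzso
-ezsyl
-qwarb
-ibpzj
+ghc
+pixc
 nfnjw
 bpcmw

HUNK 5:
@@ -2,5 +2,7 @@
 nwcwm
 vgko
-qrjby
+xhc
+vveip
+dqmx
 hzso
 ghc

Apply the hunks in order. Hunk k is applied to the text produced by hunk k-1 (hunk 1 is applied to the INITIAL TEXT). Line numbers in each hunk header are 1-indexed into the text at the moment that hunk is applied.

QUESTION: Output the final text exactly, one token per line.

Hunk 1: at line 4 remove [ysqlj,pqnrl] add [fkrm,saf,qwarb] -> 11 lines: rymh nwcwm vgko qrjby zmjc fkrm saf qwarb clufp enilg vbhcv
Hunk 2: at line 7 remove [clufp] add [ibpzj,nfnjw,bpcmw] -> 13 lines: rymh nwcwm vgko qrjby zmjc fkrm saf qwarb ibpzj nfnjw bpcmw enilg vbhcv
Hunk 3: at line 3 remove [zmjc,fkrm,saf] add [hzso,ezsyl] -> 12 lines: rymh nwcwm vgko qrjby hzso ezsyl qwarb ibpzj nfnjw bpcmw enilg vbhcv
Hunk 4: at line 4 remove [ezsyl,qwarb,ibpzj] add [ghc,pixc] -> 11 lines: rymh nwcwm vgko qrjby hzso ghc pixc nfnjw bpcmw enilg vbhcv
Hunk 5: at line 2 remove [qrjby] add [xhc,vveip,dqmx] -> 13 lines: rymh nwcwm vgko xhc vveip dqmx hzso ghc pixc nfnjw bpcmw enilg vbhcv

Answer: rymh
nwcwm
vgko
xhc
vveip
dqmx
hzso
ghc
pixc
nfnjw
bpcmw
enilg
vbhcv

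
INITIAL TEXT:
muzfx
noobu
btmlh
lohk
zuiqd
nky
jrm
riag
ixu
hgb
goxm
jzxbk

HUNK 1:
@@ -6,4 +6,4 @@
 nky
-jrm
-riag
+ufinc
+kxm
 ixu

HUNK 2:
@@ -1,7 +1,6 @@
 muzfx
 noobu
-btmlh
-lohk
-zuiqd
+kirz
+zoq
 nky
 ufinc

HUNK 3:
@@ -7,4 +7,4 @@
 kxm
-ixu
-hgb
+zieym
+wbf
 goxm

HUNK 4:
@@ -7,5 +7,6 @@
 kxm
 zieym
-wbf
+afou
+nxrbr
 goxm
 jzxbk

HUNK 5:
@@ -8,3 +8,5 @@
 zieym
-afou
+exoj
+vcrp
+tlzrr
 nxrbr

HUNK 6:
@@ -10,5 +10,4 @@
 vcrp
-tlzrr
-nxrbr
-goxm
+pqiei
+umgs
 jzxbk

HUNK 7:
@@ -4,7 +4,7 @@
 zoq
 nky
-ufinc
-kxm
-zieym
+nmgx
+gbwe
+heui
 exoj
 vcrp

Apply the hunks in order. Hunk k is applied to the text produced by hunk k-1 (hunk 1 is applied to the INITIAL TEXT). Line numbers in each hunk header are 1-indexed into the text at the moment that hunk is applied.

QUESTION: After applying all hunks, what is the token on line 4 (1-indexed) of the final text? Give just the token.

Hunk 1: at line 6 remove [jrm,riag] add [ufinc,kxm] -> 12 lines: muzfx noobu btmlh lohk zuiqd nky ufinc kxm ixu hgb goxm jzxbk
Hunk 2: at line 1 remove [btmlh,lohk,zuiqd] add [kirz,zoq] -> 11 lines: muzfx noobu kirz zoq nky ufinc kxm ixu hgb goxm jzxbk
Hunk 3: at line 7 remove [ixu,hgb] add [zieym,wbf] -> 11 lines: muzfx noobu kirz zoq nky ufinc kxm zieym wbf goxm jzxbk
Hunk 4: at line 7 remove [wbf] add [afou,nxrbr] -> 12 lines: muzfx noobu kirz zoq nky ufinc kxm zieym afou nxrbr goxm jzxbk
Hunk 5: at line 8 remove [afou] add [exoj,vcrp,tlzrr] -> 14 lines: muzfx noobu kirz zoq nky ufinc kxm zieym exoj vcrp tlzrr nxrbr goxm jzxbk
Hunk 6: at line 10 remove [tlzrr,nxrbr,goxm] add [pqiei,umgs] -> 13 lines: muzfx noobu kirz zoq nky ufinc kxm zieym exoj vcrp pqiei umgs jzxbk
Hunk 7: at line 4 remove [ufinc,kxm,zieym] add [nmgx,gbwe,heui] -> 13 lines: muzfx noobu kirz zoq nky nmgx gbwe heui exoj vcrp pqiei umgs jzxbk
Final line 4: zoq

Answer: zoq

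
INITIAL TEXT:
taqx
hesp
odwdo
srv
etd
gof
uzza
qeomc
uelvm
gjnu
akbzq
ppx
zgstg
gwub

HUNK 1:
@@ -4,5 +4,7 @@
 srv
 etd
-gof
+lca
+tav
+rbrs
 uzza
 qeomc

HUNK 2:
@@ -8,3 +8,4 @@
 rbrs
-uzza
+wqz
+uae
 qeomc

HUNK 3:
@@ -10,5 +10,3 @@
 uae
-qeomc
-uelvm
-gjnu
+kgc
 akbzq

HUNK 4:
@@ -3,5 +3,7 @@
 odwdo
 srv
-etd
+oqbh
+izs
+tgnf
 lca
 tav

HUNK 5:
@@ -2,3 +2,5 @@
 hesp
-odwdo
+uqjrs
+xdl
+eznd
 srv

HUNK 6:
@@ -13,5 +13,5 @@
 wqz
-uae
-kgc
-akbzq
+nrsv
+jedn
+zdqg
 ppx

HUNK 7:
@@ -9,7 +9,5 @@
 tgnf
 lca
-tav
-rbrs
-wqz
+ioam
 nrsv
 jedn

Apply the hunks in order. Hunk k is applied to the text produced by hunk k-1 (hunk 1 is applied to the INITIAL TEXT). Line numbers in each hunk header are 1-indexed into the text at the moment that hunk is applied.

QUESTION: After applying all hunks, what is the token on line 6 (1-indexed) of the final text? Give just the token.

Hunk 1: at line 4 remove [gof] add [lca,tav,rbrs] -> 16 lines: taqx hesp odwdo srv etd lca tav rbrs uzza qeomc uelvm gjnu akbzq ppx zgstg gwub
Hunk 2: at line 8 remove [uzza] add [wqz,uae] -> 17 lines: taqx hesp odwdo srv etd lca tav rbrs wqz uae qeomc uelvm gjnu akbzq ppx zgstg gwub
Hunk 3: at line 10 remove [qeomc,uelvm,gjnu] add [kgc] -> 15 lines: taqx hesp odwdo srv etd lca tav rbrs wqz uae kgc akbzq ppx zgstg gwub
Hunk 4: at line 3 remove [etd] add [oqbh,izs,tgnf] -> 17 lines: taqx hesp odwdo srv oqbh izs tgnf lca tav rbrs wqz uae kgc akbzq ppx zgstg gwub
Hunk 5: at line 2 remove [odwdo] add [uqjrs,xdl,eznd] -> 19 lines: taqx hesp uqjrs xdl eznd srv oqbh izs tgnf lca tav rbrs wqz uae kgc akbzq ppx zgstg gwub
Hunk 6: at line 13 remove [uae,kgc,akbzq] add [nrsv,jedn,zdqg] -> 19 lines: taqx hesp uqjrs xdl eznd srv oqbh izs tgnf lca tav rbrs wqz nrsv jedn zdqg ppx zgstg gwub
Hunk 7: at line 9 remove [tav,rbrs,wqz] add [ioam] -> 17 lines: taqx hesp uqjrs xdl eznd srv oqbh izs tgnf lca ioam nrsv jedn zdqg ppx zgstg gwub
Final line 6: srv

Answer: srv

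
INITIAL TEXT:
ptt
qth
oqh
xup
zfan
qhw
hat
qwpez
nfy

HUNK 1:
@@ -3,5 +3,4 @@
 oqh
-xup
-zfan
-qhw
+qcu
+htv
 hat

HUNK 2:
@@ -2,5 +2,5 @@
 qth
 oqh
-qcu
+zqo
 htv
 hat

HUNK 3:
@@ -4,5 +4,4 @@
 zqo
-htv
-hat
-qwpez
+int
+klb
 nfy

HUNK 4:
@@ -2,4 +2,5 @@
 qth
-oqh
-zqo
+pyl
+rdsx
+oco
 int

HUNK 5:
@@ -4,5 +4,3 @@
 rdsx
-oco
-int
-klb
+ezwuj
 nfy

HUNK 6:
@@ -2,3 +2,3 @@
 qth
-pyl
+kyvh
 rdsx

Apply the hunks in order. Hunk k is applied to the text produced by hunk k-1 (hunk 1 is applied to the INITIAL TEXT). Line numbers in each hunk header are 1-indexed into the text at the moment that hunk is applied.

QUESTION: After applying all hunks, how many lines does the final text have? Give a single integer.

Hunk 1: at line 3 remove [xup,zfan,qhw] add [qcu,htv] -> 8 lines: ptt qth oqh qcu htv hat qwpez nfy
Hunk 2: at line 2 remove [qcu] add [zqo] -> 8 lines: ptt qth oqh zqo htv hat qwpez nfy
Hunk 3: at line 4 remove [htv,hat,qwpez] add [int,klb] -> 7 lines: ptt qth oqh zqo int klb nfy
Hunk 4: at line 2 remove [oqh,zqo] add [pyl,rdsx,oco] -> 8 lines: ptt qth pyl rdsx oco int klb nfy
Hunk 5: at line 4 remove [oco,int,klb] add [ezwuj] -> 6 lines: ptt qth pyl rdsx ezwuj nfy
Hunk 6: at line 2 remove [pyl] add [kyvh] -> 6 lines: ptt qth kyvh rdsx ezwuj nfy
Final line count: 6

Answer: 6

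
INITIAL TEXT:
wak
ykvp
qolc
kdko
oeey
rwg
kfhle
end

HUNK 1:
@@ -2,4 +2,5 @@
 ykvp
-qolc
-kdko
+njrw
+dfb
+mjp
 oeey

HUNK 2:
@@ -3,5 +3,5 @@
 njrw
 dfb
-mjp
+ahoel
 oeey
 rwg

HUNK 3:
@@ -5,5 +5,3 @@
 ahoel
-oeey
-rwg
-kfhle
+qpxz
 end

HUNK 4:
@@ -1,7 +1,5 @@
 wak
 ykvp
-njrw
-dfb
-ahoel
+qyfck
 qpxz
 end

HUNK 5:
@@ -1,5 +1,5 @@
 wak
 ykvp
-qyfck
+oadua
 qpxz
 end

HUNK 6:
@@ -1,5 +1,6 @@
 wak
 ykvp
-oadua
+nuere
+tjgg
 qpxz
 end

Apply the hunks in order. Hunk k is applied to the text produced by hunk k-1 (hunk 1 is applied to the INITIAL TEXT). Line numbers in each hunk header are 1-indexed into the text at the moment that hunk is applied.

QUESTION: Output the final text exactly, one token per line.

Answer: wak
ykvp
nuere
tjgg
qpxz
end

Derivation:
Hunk 1: at line 2 remove [qolc,kdko] add [njrw,dfb,mjp] -> 9 lines: wak ykvp njrw dfb mjp oeey rwg kfhle end
Hunk 2: at line 3 remove [mjp] add [ahoel] -> 9 lines: wak ykvp njrw dfb ahoel oeey rwg kfhle end
Hunk 3: at line 5 remove [oeey,rwg,kfhle] add [qpxz] -> 7 lines: wak ykvp njrw dfb ahoel qpxz end
Hunk 4: at line 1 remove [njrw,dfb,ahoel] add [qyfck] -> 5 lines: wak ykvp qyfck qpxz end
Hunk 5: at line 1 remove [qyfck] add [oadua] -> 5 lines: wak ykvp oadua qpxz end
Hunk 6: at line 1 remove [oadua] add [nuere,tjgg] -> 6 lines: wak ykvp nuere tjgg qpxz end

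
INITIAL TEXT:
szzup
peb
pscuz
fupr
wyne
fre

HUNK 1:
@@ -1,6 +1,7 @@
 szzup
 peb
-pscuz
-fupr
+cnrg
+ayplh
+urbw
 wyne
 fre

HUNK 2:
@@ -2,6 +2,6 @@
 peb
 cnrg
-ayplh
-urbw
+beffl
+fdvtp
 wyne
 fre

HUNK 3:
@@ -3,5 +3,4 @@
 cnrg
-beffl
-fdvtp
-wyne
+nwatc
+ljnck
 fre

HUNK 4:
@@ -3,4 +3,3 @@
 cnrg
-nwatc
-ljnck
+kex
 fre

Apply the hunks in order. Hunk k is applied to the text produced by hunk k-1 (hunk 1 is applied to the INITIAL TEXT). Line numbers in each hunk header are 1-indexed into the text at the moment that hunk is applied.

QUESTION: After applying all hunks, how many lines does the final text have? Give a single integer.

Hunk 1: at line 1 remove [pscuz,fupr] add [cnrg,ayplh,urbw] -> 7 lines: szzup peb cnrg ayplh urbw wyne fre
Hunk 2: at line 2 remove [ayplh,urbw] add [beffl,fdvtp] -> 7 lines: szzup peb cnrg beffl fdvtp wyne fre
Hunk 3: at line 3 remove [beffl,fdvtp,wyne] add [nwatc,ljnck] -> 6 lines: szzup peb cnrg nwatc ljnck fre
Hunk 4: at line 3 remove [nwatc,ljnck] add [kex] -> 5 lines: szzup peb cnrg kex fre
Final line count: 5

Answer: 5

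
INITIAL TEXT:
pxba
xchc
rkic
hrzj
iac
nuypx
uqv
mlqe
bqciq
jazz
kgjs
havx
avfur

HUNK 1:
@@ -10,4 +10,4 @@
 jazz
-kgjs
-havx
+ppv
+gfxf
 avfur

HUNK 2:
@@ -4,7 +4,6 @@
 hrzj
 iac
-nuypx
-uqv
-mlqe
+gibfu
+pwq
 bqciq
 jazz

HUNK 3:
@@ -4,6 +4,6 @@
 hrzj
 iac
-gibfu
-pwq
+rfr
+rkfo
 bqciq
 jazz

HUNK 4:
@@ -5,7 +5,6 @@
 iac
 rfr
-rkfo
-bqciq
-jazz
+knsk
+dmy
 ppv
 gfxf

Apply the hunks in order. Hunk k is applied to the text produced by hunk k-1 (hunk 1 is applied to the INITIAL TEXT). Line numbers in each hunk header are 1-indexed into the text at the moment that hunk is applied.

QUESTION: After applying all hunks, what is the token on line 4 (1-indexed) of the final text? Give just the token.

Answer: hrzj

Derivation:
Hunk 1: at line 10 remove [kgjs,havx] add [ppv,gfxf] -> 13 lines: pxba xchc rkic hrzj iac nuypx uqv mlqe bqciq jazz ppv gfxf avfur
Hunk 2: at line 4 remove [nuypx,uqv,mlqe] add [gibfu,pwq] -> 12 lines: pxba xchc rkic hrzj iac gibfu pwq bqciq jazz ppv gfxf avfur
Hunk 3: at line 4 remove [gibfu,pwq] add [rfr,rkfo] -> 12 lines: pxba xchc rkic hrzj iac rfr rkfo bqciq jazz ppv gfxf avfur
Hunk 4: at line 5 remove [rkfo,bqciq,jazz] add [knsk,dmy] -> 11 lines: pxba xchc rkic hrzj iac rfr knsk dmy ppv gfxf avfur
Final line 4: hrzj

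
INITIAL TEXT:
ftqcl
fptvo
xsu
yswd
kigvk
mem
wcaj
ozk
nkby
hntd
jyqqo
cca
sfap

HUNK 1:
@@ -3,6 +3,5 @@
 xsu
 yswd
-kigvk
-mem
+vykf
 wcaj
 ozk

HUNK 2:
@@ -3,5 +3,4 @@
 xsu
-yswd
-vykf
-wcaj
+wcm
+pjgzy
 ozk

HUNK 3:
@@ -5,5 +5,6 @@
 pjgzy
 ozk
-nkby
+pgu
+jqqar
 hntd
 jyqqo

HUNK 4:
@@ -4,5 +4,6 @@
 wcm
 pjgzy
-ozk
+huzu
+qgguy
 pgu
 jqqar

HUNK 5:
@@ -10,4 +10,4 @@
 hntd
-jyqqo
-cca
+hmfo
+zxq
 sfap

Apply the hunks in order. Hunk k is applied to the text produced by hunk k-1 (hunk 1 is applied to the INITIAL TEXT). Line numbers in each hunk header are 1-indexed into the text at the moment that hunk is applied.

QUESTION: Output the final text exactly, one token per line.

Hunk 1: at line 3 remove [kigvk,mem] add [vykf] -> 12 lines: ftqcl fptvo xsu yswd vykf wcaj ozk nkby hntd jyqqo cca sfap
Hunk 2: at line 3 remove [yswd,vykf,wcaj] add [wcm,pjgzy] -> 11 lines: ftqcl fptvo xsu wcm pjgzy ozk nkby hntd jyqqo cca sfap
Hunk 3: at line 5 remove [nkby] add [pgu,jqqar] -> 12 lines: ftqcl fptvo xsu wcm pjgzy ozk pgu jqqar hntd jyqqo cca sfap
Hunk 4: at line 4 remove [ozk] add [huzu,qgguy] -> 13 lines: ftqcl fptvo xsu wcm pjgzy huzu qgguy pgu jqqar hntd jyqqo cca sfap
Hunk 5: at line 10 remove [jyqqo,cca] add [hmfo,zxq] -> 13 lines: ftqcl fptvo xsu wcm pjgzy huzu qgguy pgu jqqar hntd hmfo zxq sfap

Answer: ftqcl
fptvo
xsu
wcm
pjgzy
huzu
qgguy
pgu
jqqar
hntd
hmfo
zxq
sfap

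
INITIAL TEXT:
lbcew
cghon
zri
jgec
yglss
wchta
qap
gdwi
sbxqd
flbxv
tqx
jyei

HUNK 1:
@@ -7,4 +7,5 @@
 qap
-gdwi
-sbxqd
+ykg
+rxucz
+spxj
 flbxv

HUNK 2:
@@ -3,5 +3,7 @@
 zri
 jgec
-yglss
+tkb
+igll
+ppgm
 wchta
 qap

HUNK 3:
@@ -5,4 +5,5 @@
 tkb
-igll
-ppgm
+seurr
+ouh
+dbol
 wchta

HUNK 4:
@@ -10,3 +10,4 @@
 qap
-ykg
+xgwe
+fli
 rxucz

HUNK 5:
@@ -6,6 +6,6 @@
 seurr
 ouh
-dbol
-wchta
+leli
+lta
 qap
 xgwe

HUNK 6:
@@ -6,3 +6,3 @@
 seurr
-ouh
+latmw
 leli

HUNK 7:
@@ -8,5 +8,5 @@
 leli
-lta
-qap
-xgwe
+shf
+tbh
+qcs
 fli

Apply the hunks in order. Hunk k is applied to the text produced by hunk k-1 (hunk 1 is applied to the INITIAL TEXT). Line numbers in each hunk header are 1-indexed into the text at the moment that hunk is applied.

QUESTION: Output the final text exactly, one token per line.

Answer: lbcew
cghon
zri
jgec
tkb
seurr
latmw
leli
shf
tbh
qcs
fli
rxucz
spxj
flbxv
tqx
jyei

Derivation:
Hunk 1: at line 7 remove [gdwi,sbxqd] add [ykg,rxucz,spxj] -> 13 lines: lbcew cghon zri jgec yglss wchta qap ykg rxucz spxj flbxv tqx jyei
Hunk 2: at line 3 remove [yglss] add [tkb,igll,ppgm] -> 15 lines: lbcew cghon zri jgec tkb igll ppgm wchta qap ykg rxucz spxj flbxv tqx jyei
Hunk 3: at line 5 remove [igll,ppgm] add [seurr,ouh,dbol] -> 16 lines: lbcew cghon zri jgec tkb seurr ouh dbol wchta qap ykg rxucz spxj flbxv tqx jyei
Hunk 4: at line 10 remove [ykg] add [xgwe,fli] -> 17 lines: lbcew cghon zri jgec tkb seurr ouh dbol wchta qap xgwe fli rxucz spxj flbxv tqx jyei
Hunk 5: at line 6 remove [dbol,wchta] add [leli,lta] -> 17 lines: lbcew cghon zri jgec tkb seurr ouh leli lta qap xgwe fli rxucz spxj flbxv tqx jyei
Hunk 6: at line 6 remove [ouh] add [latmw] -> 17 lines: lbcew cghon zri jgec tkb seurr latmw leli lta qap xgwe fli rxucz spxj flbxv tqx jyei
Hunk 7: at line 8 remove [lta,qap,xgwe] add [shf,tbh,qcs] -> 17 lines: lbcew cghon zri jgec tkb seurr latmw leli shf tbh qcs fli rxucz spxj flbxv tqx jyei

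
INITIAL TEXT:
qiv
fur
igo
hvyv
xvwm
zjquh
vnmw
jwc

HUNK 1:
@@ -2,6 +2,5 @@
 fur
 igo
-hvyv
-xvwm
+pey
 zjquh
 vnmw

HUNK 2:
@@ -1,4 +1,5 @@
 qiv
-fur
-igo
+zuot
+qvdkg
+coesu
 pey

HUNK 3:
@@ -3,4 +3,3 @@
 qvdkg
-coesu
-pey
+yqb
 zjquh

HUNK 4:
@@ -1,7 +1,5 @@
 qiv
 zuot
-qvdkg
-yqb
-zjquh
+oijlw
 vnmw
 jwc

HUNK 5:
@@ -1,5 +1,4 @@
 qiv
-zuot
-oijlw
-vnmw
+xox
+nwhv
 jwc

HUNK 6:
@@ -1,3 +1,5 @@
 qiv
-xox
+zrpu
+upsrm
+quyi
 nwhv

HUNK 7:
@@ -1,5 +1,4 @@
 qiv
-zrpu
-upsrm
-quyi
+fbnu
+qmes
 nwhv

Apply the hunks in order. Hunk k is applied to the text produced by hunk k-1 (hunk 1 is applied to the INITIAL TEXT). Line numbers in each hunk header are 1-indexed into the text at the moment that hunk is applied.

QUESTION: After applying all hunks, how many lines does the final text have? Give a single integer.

Hunk 1: at line 2 remove [hvyv,xvwm] add [pey] -> 7 lines: qiv fur igo pey zjquh vnmw jwc
Hunk 2: at line 1 remove [fur,igo] add [zuot,qvdkg,coesu] -> 8 lines: qiv zuot qvdkg coesu pey zjquh vnmw jwc
Hunk 3: at line 3 remove [coesu,pey] add [yqb] -> 7 lines: qiv zuot qvdkg yqb zjquh vnmw jwc
Hunk 4: at line 1 remove [qvdkg,yqb,zjquh] add [oijlw] -> 5 lines: qiv zuot oijlw vnmw jwc
Hunk 5: at line 1 remove [zuot,oijlw,vnmw] add [xox,nwhv] -> 4 lines: qiv xox nwhv jwc
Hunk 6: at line 1 remove [xox] add [zrpu,upsrm,quyi] -> 6 lines: qiv zrpu upsrm quyi nwhv jwc
Hunk 7: at line 1 remove [zrpu,upsrm,quyi] add [fbnu,qmes] -> 5 lines: qiv fbnu qmes nwhv jwc
Final line count: 5

Answer: 5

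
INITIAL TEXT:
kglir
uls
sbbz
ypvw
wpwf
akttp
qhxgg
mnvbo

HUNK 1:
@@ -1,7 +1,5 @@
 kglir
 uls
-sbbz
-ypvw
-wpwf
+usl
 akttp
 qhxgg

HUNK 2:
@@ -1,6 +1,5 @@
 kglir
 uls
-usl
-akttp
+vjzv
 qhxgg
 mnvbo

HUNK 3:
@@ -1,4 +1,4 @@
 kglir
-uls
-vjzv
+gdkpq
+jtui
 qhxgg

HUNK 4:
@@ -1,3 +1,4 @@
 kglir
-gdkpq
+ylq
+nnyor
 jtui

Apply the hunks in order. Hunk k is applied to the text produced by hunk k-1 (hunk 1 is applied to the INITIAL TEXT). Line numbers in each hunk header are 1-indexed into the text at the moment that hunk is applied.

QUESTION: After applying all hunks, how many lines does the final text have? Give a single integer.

Hunk 1: at line 1 remove [sbbz,ypvw,wpwf] add [usl] -> 6 lines: kglir uls usl akttp qhxgg mnvbo
Hunk 2: at line 1 remove [usl,akttp] add [vjzv] -> 5 lines: kglir uls vjzv qhxgg mnvbo
Hunk 3: at line 1 remove [uls,vjzv] add [gdkpq,jtui] -> 5 lines: kglir gdkpq jtui qhxgg mnvbo
Hunk 4: at line 1 remove [gdkpq] add [ylq,nnyor] -> 6 lines: kglir ylq nnyor jtui qhxgg mnvbo
Final line count: 6

Answer: 6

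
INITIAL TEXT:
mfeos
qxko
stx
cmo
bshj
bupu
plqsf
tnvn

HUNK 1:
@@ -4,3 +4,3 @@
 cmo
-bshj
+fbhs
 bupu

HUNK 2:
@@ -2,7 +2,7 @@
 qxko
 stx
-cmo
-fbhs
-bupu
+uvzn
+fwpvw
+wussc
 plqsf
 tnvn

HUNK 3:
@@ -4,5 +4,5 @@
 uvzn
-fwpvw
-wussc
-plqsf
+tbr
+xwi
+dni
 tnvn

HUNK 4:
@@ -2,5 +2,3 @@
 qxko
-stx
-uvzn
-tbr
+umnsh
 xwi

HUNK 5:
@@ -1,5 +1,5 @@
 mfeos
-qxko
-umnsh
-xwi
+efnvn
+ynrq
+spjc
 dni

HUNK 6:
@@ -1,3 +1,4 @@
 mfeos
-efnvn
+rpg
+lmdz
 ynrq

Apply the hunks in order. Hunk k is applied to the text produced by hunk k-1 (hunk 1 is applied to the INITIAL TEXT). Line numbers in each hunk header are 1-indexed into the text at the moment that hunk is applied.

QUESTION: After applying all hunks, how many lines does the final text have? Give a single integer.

Answer: 7

Derivation:
Hunk 1: at line 4 remove [bshj] add [fbhs] -> 8 lines: mfeos qxko stx cmo fbhs bupu plqsf tnvn
Hunk 2: at line 2 remove [cmo,fbhs,bupu] add [uvzn,fwpvw,wussc] -> 8 lines: mfeos qxko stx uvzn fwpvw wussc plqsf tnvn
Hunk 3: at line 4 remove [fwpvw,wussc,plqsf] add [tbr,xwi,dni] -> 8 lines: mfeos qxko stx uvzn tbr xwi dni tnvn
Hunk 4: at line 2 remove [stx,uvzn,tbr] add [umnsh] -> 6 lines: mfeos qxko umnsh xwi dni tnvn
Hunk 5: at line 1 remove [qxko,umnsh,xwi] add [efnvn,ynrq,spjc] -> 6 lines: mfeos efnvn ynrq spjc dni tnvn
Hunk 6: at line 1 remove [efnvn] add [rpg,lmdz] -> 7 lines: mfeos rpg lmdz ynrq spjc dni tnvn
Final line count: 7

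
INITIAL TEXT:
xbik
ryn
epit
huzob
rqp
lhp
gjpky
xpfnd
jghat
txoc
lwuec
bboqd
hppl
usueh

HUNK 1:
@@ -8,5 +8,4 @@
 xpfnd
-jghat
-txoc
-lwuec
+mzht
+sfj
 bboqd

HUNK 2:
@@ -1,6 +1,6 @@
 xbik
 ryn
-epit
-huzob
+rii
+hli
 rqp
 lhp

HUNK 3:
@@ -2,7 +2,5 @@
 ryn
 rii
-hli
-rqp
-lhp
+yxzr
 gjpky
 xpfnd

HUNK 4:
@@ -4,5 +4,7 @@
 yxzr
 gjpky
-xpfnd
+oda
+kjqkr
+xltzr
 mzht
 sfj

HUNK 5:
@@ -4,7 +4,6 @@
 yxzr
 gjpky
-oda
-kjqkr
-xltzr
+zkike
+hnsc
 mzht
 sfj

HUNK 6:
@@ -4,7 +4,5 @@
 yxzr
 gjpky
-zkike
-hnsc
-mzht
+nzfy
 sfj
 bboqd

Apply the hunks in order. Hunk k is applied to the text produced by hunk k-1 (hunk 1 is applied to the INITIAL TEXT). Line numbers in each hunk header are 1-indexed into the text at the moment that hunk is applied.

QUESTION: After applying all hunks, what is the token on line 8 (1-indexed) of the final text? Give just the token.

Answer: bboqd

Derivation:
Hunk 1: at line 8 remove [jghat,txoc,lwuec] add [mzht,sfj] -> 13 lines: xbik ryn epit huzob rqp lhp gjpky xpfnd mzht sfj bboqd hppl usueh
Hunk 2: at line 1 remove [epit,huzob] add [rii,hli] -> 13 lines: xbik ryn rii hli rqp lhp gjpky xpfnd mzht sfj bboqd hppl usueh
Hunk 3: at line 2 remove [hli,rqp,lhp] add [yxzr] -> 11 lines: xbik ryn rii yxzr gjpky xpfnd mzht sfj bboqd hppl usueh
Hunk 4: at line 4 remove [xpfnd] add [oda,kjqkr,xltzr] -> 13 lines: xbik ryn rii yxzr gjpky oda kjqkr xltzr mzht sfj bboqd hppl usueh
Hunk 5: at line 4 remove [oda,kjqkr,xltzr] add [zkike,hnsc] -> 12 lines: xbik ryn rii yxzr gjpky zkike hnsc mzht sfj bboqd hppl usueh
Hunk 6: at line 4 remove [zkike,hnsc,mzht] add [nzfy] -> 10 lines: xbik ryn rii yxzr gjpky nzfy sfj bboqd hppl usueh
Final line 8: bboqd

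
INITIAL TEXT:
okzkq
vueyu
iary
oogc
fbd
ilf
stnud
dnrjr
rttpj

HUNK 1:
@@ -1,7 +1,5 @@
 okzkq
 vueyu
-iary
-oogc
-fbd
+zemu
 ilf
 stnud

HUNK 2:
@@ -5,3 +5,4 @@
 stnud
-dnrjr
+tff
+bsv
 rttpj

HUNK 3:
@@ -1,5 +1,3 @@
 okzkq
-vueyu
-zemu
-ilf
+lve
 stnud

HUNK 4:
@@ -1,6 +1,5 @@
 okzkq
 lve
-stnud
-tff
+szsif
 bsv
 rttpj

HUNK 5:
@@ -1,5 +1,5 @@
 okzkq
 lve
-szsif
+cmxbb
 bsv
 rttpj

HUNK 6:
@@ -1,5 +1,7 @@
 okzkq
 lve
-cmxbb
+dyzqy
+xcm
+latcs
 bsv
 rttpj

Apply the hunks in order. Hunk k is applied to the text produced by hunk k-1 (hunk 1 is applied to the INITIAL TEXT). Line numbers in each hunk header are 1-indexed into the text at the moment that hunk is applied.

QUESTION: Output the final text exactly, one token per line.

Answer: okzkq
lve
dyzqy
xcm
latcs
bsv
rttpj

Derivation:
Hunk 1: at line 1 remove [iary,oogc,fbd] add [zemu] -> 7 lines: okzkq vueyu zemu ilf stnud dnrjr rttpj
Hunk 2: at line 5 remove [dnrjr] add [tff,bsv] -> 8 lines: okzkq vueyu zemu ilf stnud tff bsv rttpj
Hunk 3: at line 1 remove [vueyu,zemu,ilf] add [lve] -> 6 lines: okzkq lve stnud tff bsv rttpj
Hunk 4: at line 1 remove [stnud,tff] add [szsif] -> 5 lines: okzkq lve szsif bsv rttpj
Hunk 5: at line 1 remove [szsif] add [cmxbb] -> 5 lines: okzkq lve cmxbb bsv rttpj
Hunk 6: at line 1 remove [cmxbb] add [dyzqy,xcm,latcs] -> 7 lines: okzkq lve dyzqy xcm latcs bsv rttpj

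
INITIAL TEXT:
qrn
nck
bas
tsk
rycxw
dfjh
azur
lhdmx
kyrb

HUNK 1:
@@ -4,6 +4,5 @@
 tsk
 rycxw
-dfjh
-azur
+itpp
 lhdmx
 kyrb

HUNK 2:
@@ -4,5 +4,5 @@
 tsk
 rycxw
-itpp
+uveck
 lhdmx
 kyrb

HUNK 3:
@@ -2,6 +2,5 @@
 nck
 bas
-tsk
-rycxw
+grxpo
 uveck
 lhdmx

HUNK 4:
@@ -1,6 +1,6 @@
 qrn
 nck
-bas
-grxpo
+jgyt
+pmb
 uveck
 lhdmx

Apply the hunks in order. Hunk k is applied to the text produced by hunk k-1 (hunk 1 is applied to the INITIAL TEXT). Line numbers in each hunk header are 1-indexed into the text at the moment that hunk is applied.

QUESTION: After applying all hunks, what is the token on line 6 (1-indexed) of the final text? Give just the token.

Answer: lhdmx

Derivation:
Hunk 1: at line 4 remove [dfjh,azur] add [itpp] -> 8 lines: qrn nck bas tsk rycxw itpp lhdmx kyrb
Hunk 2: at line 4 remove [itpp] add [uveck] -> 8 lines: qrn nck bas tsk rycxw uveck lhdmx kyrb
Hunk 3: at line 2 remove [tsk,rycxw] add [grxpo] -> 7 lines: qrn nck bas grxpo uveck lhdmx kyrb
Hunk 4: at line 1 remove [bas,grxpo] add [jgyt,pmb] -> 7 lines: qrn nck jgyt pmb uveck lhdmx kyrb
Final line 6: lhdmx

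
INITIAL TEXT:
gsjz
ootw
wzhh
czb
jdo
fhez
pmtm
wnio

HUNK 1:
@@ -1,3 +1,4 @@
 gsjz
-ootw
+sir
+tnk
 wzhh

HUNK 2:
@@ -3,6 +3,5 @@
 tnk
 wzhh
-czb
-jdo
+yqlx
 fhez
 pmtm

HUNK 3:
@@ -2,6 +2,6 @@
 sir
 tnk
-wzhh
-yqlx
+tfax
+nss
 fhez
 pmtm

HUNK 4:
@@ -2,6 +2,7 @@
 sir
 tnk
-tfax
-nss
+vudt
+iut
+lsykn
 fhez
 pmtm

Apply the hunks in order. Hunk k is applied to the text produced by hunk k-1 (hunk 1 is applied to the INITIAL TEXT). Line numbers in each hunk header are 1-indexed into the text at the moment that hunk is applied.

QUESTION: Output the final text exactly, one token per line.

Hunk 1: at line 1 remove [ootw] add [sir,tnk] -> 9 lines: gsjz sir tnk wzhh czb jdo fhez pmtm wnio
Hunk 2: at line 3 remove [czb,jdo] add [yqlx] -> 8 lines: gsjz sir tnk wzhh yqlx fhez pmtm wnio
Hunk 3: at line 2 remove [wzhh,yqlx] add [tfax,nss] -> 8 lines: gsjz sir tnk tfax nss fhez pmtm wnio
Hunk 4: at line 2 remove [tfax,nss] add [vudt,iut,lsykn] -> 9 lines: gsjz sir tnk vudt iut lsykn fhez pmtm wnio

Answer: gsjz
sir
tnk
vudt
iut
lsykn
fhez
pmtm
wnio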